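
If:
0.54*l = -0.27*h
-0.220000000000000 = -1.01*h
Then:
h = 0.22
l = -0.11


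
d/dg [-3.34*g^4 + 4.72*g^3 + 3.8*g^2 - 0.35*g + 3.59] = -13.36*g^3 + 14.16*g^2 + 7.6*g - 0.35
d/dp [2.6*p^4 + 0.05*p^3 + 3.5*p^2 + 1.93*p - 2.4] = 10.4*p^3 + 0.15*p^2 + 7.0*p + 1.93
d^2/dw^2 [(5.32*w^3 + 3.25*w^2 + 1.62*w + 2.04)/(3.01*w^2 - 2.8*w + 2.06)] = (-5.6843418860808e-14*w^5 + 101.57994*w^3 - 194.130636*w^2 - 27.97284*w + 52.960472)/(27.270901*w^6 - 76.10484*w^5 + 126.786618*w^4 - 126.12208*w^3 + 86.770908*w^2 - 35.64624*w + 8.741816)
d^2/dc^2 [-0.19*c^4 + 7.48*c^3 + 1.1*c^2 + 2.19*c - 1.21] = -2.28*c^2 + 44.88*c + 2.2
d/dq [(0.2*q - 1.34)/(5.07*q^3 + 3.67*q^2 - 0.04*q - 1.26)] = (-2.028*q^3 + 19.6474*q^2 + 9.8356*q - 0.3056)/(25.7049*q^6 + 37.2138*q^5 + 13.0633*q^4 - 13.07*q^3 - 9.2468*q^2 + 0.1008*q + 1.5876)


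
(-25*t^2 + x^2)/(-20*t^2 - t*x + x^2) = (5*t + x)/(4*t + x)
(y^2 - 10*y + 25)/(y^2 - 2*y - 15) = (y - 5)/(y + 3)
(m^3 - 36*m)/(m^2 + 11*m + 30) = m*(m - 6)/(m + 5)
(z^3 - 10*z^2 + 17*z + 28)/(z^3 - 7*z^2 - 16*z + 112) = (z + 1)/(z + 4)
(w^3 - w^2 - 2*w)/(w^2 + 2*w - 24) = w*(w^2 - w - 2)/(w^2 + 2*w - 24)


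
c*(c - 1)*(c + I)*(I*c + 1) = I*c^4 - I*c^3 + I*c^2 - I*c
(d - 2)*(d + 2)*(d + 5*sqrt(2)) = d^3 + 5*sqrt(2)*d^2 - 4*d - 20*sqrt(2)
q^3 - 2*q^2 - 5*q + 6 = (q - 3)*(q - 1)*(q + 2)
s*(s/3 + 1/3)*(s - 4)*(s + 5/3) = s^4/3 - 4*s^3/9 - 3*s^2 - 20*s/9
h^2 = h^2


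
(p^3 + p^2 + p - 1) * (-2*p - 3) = -2*p^4 - 5*p^3 - 5*p^2 - p + 3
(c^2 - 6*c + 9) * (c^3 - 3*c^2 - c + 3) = c^5 - 9*c^4 + 26*c^3 - 18*c^2 - 27*c + 27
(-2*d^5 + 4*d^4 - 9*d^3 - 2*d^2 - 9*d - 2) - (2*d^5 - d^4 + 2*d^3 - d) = -4*d^5 + 5*d^4 - 11*d^3 - 2*d^2 - 8*d - 2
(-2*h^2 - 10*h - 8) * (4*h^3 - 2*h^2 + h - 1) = -8*h^5 - 36*h^4 - 14*h^3 + 8*h^2 + 2*h + 8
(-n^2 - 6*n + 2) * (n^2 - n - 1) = -n^4 - 5*n^3 + 9*n^2 + 4*n - 2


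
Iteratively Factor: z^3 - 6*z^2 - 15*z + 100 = (z - 5)*(z^2 - z - 20) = (z - 5)*(z + 4)*(z - 5)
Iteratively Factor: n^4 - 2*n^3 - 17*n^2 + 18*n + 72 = (n - 3)*(n^3 + n^2 - 14*n - 24) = (n - 4)*(n - 3)*(n^2 + 5*n + 6) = (n - 4)*(n - 3)*(n + 2)*(n + 3)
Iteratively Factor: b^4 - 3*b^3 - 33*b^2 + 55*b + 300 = (b - 5)*(b^3 + 2*b^2 - 23*b - 60) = (b - 5)*(b + 3)*(b^2 - b - 20) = (b - 5)^2*(b + 3)*(b + 4)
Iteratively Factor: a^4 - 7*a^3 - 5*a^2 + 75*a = (a)*(a^3 - 7*a^2 - 5*a + 75) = a*(a - 5)*(a^2 - 2*a - 15) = a*(a - 5)*(a + 3)*(a - 5)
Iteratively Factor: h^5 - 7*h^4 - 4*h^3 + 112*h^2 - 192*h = (h - 3)*(h^4 - 4*h^3 - 16*h^2 + 64*h) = h*(h - 3)*(h^3 - 4*h^2 - 16*h + 64) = h*(h - 4)*(h - 3)*(h^2 - 16) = h*(h - 4)^2*(h - 3)*(h + 4)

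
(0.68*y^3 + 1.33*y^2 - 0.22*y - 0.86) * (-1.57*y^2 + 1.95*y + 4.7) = -1.0676*y^5 - 0.7621*y^4 + 6.1349*y^3 + 7.1722*y^2 - 2.711*y - 4.042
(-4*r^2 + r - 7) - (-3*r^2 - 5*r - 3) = -r^2 + 6*r - 4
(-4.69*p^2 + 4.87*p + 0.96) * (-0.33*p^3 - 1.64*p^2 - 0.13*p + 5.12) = 1.5477*p^5 + 6.0845*p^4 - 7.6939*p^3 - 26.2203*p^2 + 24.8096*p + 4.9152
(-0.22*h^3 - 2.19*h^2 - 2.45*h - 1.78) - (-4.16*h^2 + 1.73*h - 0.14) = -0.22*h^3 + 1.97*h^2 - 4.18*h - 1.64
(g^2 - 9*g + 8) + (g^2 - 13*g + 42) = 2*g^2 - 22*g + 50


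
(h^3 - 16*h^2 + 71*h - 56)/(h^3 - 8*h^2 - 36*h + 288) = (h^2 - 8*h + 7)/(h^2 - 36)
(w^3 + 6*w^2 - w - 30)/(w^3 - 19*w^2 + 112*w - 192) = (w^3 + 6*w^2 - w - 30)/(w^3 - 19*w^2 + 112*w - 192)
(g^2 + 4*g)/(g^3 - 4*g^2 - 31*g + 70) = g*(g + 4)/(g^3 - 4*g^2 - 31*g + 70)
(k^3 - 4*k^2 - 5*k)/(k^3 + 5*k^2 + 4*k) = (k - 5)/(k + 4)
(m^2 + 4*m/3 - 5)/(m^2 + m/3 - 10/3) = (m + 3)/(m + 2)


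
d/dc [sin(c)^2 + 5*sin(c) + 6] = (2*sin(c) + 5)*cos(c)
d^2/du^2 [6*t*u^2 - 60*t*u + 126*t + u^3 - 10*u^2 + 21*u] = 12*t + 6*u - 20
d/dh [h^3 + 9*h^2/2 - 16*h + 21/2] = 3*h^2 + 9*h - 16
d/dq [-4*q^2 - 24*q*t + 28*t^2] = -8*q - 24*t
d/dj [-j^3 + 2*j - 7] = 2 - 3*j^2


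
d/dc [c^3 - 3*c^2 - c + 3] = 3*c^2 - 6*c - 1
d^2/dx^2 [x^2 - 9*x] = 2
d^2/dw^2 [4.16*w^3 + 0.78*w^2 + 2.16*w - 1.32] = 24.96*w + 1.56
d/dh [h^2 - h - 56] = 2*h - 1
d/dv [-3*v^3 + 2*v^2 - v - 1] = -9*v^2 + 4*v - 1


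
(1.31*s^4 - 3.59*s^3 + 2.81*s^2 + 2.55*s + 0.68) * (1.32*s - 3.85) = 1.7292*s^5 - 9.7823*s^4 + 17.5307*s^3 - 7.4525*s^2 - 8.9199*s - 2.618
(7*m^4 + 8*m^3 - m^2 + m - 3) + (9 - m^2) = 7*m^4 + 8*m^3 - 2*m^2 + m + 6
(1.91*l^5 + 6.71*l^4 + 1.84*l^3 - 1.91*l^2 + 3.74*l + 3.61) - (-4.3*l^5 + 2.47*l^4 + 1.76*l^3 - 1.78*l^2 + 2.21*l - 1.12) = 6.21*l^5 + 4.24*l^4 + 0.0800000000000001*l^3 - 0.13*l^2 + 1.53*l + 4.73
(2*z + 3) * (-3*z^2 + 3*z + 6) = -6*z^3 - 3*z^2 + 21*z + 18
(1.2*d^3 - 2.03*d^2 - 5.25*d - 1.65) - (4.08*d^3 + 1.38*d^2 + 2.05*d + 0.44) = -2.88*d^3 - 3.41*d^2 - 7.3*d - 2.09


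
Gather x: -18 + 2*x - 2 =2*x - 20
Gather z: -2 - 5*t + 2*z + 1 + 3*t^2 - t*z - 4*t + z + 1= 3*t^2 - 9*t + z*(3 - t)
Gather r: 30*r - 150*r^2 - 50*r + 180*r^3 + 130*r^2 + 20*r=180*r^3 - 20*r^2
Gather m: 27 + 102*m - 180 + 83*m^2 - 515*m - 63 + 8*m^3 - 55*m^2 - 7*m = 8*m^3 + 28*m^2 - 420*m - 216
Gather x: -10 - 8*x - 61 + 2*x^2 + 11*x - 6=2*x^2 + 3*x - 77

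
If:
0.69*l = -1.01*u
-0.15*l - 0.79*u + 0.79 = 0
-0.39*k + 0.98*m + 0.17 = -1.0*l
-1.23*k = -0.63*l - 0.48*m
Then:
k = -0.35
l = -2.03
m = 1.75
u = 1.38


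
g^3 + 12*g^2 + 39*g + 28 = (g + 1)*(g + 4)*(g + 7)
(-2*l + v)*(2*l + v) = -4*l^2 + v^2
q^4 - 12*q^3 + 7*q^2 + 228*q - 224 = (q - 8)*(q - 7)*(q - 1)*(q + 4)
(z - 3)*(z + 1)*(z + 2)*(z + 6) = z^4 + 6*z^3 - 7*z^2 - 48*z - 36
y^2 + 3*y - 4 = (y - 1)*(y + 4)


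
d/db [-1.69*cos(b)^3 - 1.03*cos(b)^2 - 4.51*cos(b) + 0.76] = (5.07*cos(b)^2 + 2.06*cos(b) + 4.51)*sin(b)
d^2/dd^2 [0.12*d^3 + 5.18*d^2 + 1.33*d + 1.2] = 0.72*d + 10.36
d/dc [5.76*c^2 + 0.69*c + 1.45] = 11.52*c + 0.69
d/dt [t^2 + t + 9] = 2*t + 1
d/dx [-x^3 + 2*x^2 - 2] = x*(4 - 3*x)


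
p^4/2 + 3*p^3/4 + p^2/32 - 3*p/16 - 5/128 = (p/2 + 1/4)*(p - 1/2)*(p + 1/4)*(p + 5/4)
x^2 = x^2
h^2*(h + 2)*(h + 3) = h^4 + 5*h^3 + 6*h^2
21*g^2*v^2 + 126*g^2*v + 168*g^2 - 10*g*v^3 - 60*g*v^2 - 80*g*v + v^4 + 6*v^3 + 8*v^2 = (-7*g + v)*(-3*g + v)*(v + 2)*(v + 4)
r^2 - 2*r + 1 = (r - 1)^2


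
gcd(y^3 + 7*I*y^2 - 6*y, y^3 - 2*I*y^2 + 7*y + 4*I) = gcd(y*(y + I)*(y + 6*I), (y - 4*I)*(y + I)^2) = y + I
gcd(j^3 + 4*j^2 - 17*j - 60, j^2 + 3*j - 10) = j + 5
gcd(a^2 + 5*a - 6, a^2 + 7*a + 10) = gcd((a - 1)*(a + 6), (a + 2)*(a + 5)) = 1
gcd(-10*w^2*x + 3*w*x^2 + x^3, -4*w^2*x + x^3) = -2*w*x + x^2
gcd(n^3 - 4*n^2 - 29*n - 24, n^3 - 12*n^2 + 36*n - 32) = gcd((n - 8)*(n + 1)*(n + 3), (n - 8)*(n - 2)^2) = n - 8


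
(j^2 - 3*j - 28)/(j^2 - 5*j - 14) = (j + 4)/(j + 2)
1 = 1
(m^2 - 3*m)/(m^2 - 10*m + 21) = m/(m - 7)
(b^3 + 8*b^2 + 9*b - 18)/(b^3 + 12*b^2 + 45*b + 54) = (b - 1)/(b + 3)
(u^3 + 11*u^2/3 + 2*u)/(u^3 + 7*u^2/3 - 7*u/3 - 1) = u*(3*u + 2)/(3*u^2 - 2*u - 1)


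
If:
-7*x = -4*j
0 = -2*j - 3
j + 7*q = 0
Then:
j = -3/2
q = 3/14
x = -6/7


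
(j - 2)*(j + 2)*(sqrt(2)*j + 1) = sqrt(2)*j^3 + j^2 - 4*sqrt(2)*j - 4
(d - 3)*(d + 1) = d^2 - 2*d - 3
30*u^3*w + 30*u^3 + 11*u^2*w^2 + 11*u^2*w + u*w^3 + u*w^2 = (5*u + w)*(6*u + w)*(u*w + u)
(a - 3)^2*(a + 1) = a^3 - 5*a^2 + 3*a + 9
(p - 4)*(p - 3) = p^2 - 7*p + 12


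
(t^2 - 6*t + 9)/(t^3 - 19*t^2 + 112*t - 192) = (t - 3)/(t^2 - 16*t + 64)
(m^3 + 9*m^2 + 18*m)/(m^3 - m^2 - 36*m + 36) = m*(m + 3)/(m^2 - 7*m + 6)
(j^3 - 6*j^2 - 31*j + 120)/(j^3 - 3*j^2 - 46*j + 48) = (j^2 + 2*j - 15)/(j^2 + 5*j - 6)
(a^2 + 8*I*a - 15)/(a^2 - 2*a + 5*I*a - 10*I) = (a + 3*I)/(a - 2)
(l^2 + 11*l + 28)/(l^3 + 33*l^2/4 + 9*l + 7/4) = 4*(l + 4)/(4*l^2 + 5*l + 1)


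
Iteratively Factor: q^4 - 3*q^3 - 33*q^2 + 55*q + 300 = (q - 5)*(q^3 + 2*q^2 - 23*q - 60) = (q - 5)*(q + 3)*(q^2 - q - 20) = (q - 5)^2*(q + 3)*(q + 4)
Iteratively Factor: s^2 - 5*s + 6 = (s - 2)*(s - 3)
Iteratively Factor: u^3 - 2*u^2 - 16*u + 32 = (u + 4)*(u^2 - 6*u + 8) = (u - 4)*(u + 4)*(u - 2)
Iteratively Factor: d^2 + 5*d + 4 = (d + 4)*(d + 1)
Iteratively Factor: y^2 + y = (y)*(y + 1)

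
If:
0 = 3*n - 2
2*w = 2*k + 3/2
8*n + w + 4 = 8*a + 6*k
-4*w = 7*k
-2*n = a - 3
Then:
No Solution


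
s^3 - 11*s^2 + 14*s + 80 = (s - 8)*(s - 5)*(s + 2)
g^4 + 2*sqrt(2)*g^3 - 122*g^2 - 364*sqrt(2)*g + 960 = (g - 8*sqrt(2))*(g - sqrt(2))*(g + 5*sqrt(2))*(g + 6*sqrt(2))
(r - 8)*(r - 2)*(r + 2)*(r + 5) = r^4 - 3*r^3 - 44*r^2 + 12*r + 160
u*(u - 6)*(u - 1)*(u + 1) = u^4 - 6*u^3 - u^2 + 6*u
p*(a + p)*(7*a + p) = 7*a^2*p + 8*a*p^2 + p^3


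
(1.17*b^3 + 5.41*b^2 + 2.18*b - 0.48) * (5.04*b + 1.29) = 5.8968*b^4 + 28.7757*b^3 + 17.9661*b^2 + 0.393*b - 0.6192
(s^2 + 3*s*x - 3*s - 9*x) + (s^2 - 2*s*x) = 2*s^2 + s*x - 3*s - 9*x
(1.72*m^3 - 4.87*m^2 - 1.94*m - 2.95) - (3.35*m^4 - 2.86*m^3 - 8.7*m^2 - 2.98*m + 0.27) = -3.35*m^4 + 4.58*m^3 + 3.83*m^2 + 1.04*m - 3.22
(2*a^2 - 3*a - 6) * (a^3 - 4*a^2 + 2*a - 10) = 2*a^5 - 11*a^4 + 10*a^3 - 2*a^2 + 18*a + 60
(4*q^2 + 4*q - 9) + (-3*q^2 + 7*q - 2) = q^2 + 11*q - 11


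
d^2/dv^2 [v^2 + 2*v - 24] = 2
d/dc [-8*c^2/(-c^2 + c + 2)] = 8*c*(-c - 4)/(c^4 - 2*c^3 - 3*c^2 + 4*c + 4)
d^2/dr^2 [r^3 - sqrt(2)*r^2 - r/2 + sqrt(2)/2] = 6*r - 2*sqrt(2)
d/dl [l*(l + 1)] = 2*l + 1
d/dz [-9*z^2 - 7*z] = -18*z - 7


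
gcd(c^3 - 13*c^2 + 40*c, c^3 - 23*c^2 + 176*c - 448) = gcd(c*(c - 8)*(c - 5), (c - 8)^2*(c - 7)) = c - 8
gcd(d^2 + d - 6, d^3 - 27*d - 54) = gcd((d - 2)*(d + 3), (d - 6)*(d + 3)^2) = d + 3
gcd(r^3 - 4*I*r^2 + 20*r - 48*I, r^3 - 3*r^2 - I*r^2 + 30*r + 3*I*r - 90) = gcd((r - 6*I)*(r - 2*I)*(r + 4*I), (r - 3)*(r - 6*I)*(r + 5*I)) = r - 6*I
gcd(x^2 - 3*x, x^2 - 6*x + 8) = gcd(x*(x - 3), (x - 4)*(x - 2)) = 1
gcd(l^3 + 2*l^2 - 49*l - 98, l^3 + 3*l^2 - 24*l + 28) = l + 7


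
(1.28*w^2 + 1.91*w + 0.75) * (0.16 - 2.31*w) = -2.9568*w^3 - 4.2073*w^2 - 1.4269*w + 0.12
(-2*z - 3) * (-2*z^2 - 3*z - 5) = 4*z^3 + 12*z^2 + 19*z + 15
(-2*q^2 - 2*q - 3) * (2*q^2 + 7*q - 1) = -4*q^4 - 18*q^3 - 18*q^2 - 19*q + 3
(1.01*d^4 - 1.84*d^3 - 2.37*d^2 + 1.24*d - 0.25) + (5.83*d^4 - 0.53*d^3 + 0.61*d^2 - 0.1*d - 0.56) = 6.84*d^4 - 2.37*d^3 - 1.76*d^2 + 1.14*d - 0.81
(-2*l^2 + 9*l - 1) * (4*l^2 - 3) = -8*l^4 + 36*l^3 + 2*l^2 - 27*l + 3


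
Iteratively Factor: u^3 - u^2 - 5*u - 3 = (u - 3)*(u^2 + 2*u + 1) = (u - 3)*(u + 1)*(u + 1)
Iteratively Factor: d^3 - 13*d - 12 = (d - 4)*(d^2 + 4*d + 3) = (d - 4)*(d + 1)*(d + 3)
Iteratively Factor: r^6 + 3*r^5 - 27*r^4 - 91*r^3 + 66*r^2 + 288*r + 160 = (r + 4)*(r^5 - r^4 - 23*r^3 + r^2 + 62*r + 40) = (r + 1)*(r + 4)*(r^4 - 2*r^3 - 21*r^2 + 22*r + 40) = (r + 1)^2*(r + 4)*(r^3 - 3*r^2 - 18*r + 40) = (r - 2)*(r + 1)^2*(r + 4)*(r^2 - r - 20) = (r - 5)*(r - 2)*(r + 1)^2*(r + 4)*(r + 4)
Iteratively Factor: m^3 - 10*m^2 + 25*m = (m - 5)*(m^2 - 5*m) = (m - 5)^2*(m)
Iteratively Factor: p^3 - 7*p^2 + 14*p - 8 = (p - 4)*(p^2 - 3*p + 2) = (p - 4)*(p - 2)*(p - 1)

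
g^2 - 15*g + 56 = (g - 8)*(g - 7)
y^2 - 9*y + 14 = (y - 7)*(y - 2)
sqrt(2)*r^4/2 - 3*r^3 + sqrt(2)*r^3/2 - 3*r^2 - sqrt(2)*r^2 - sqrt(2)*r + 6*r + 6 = (r - 3*sqrt(2))*(r - sqrt(2))*(r + sqrt(2))*(sqrt(2)*r/2 + sqrt(2)/2)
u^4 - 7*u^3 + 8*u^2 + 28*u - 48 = (u - 4)*(u - 3)*(u - 2)*(u + 2)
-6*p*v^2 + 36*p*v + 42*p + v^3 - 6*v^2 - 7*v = (-6*p + v)*(v - 7)*(v + 1)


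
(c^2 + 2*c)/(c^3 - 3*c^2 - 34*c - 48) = c/(c^2 - 5*c - 24)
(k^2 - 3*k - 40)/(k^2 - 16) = (k^2 - 3*k - 40)/(k^2 - 16)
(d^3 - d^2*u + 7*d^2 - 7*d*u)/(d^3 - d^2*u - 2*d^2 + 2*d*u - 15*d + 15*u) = d*(d + 7)/(d^2 - 2*d - 15)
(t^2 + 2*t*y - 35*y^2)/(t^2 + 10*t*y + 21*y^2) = (t - 5*y)/(t + 3*y)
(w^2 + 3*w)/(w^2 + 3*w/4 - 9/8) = 8*w*(w + 3)/(8*w^2 + 6*w - 9)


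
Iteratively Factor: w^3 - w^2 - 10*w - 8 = (w + 1)*(w^2 - 2*w - 8) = (w - 4)*(w + 1)*(w + 2)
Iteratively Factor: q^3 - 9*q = (q)*(q^2 - 9) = q*(q - 3)*(q + 3)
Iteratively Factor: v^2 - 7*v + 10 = (v - 5)*(v - 2)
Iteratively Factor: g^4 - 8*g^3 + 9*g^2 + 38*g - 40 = (g - 5)*(g^3 - 3*g^2 - 6*g + 8) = (g - 5)*(g - 1)*(g^2 - 2*g - 8) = (g - 5)*(g - 4)*(g - 1)*(g + 2)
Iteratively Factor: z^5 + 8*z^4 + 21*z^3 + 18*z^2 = (z + 3)*(z^4 + 5*z^3 + 6*z^2) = (z + 2)*(z + 3)*(z^3 + 3*z^2) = z*(z + 2)*(z + 3)*(z^2 + 3*z) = z^2*(z + 2)*(z + 3)*(z + 3)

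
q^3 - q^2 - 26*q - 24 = (q - 6)*(q + 1)*(q + 4)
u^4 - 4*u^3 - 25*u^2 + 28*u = u*(u - 7)*(u - 1)*(u + 4)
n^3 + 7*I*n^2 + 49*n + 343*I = (n - 7*I)*(n + 7*I)^2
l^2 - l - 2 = (l - 2)*(l + 1)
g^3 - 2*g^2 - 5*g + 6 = (g - 3)*(g - 1)*(g + 2)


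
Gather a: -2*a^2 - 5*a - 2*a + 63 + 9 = -2*a^2 - 7*a + 72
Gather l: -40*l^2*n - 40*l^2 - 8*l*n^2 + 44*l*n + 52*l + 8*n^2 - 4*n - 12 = l^2*(-40*n - 40) + l*(-8*n^2 + 44*n + 52) + 8*n^2 - 4*n - 12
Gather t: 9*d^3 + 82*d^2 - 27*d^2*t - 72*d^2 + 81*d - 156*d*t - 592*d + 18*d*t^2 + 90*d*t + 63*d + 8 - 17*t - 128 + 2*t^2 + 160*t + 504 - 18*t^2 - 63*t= 9*d^3 + 10*d^2 - 448*d + t^2*(18*d - 16) + t*(-27*d^2 - 66*d + 80) + 384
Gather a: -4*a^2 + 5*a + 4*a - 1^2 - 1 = -4*a^2 + 9*a - 2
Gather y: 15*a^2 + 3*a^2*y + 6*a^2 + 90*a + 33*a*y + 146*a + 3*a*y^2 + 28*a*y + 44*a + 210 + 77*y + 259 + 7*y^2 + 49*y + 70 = 21*a^2 + 280*a + y^2*(3*a + 7) + y*(3*a^2 + 61*a + 126) + 539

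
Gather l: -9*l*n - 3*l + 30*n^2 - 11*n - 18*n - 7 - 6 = l*(-9*n - 3) + 30*n^2 - 29*n - 13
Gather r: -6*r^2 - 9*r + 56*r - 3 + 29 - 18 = -6*r^2 + 47*r + 8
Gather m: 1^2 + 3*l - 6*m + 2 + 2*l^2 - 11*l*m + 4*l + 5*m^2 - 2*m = 2*l^2 + 7*l + 5*m^2 + m*(-11*l - 8) + 3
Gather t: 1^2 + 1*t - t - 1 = 0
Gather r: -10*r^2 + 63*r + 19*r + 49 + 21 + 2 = -10*r^2 + 82*r + 72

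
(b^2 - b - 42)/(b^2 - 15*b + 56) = (b + 6)/(b - 8)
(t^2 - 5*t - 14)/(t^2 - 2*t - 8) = (t - 7)/(t - 4)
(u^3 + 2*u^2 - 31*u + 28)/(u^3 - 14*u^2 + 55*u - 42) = (u^2 + 3*u - 28)/(u^2 - 13*u + 42)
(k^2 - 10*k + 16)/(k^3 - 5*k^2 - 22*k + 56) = (k - 8)/(k^2 - 3*k - 28)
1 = 1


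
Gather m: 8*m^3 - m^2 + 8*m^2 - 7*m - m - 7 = 8*m^3 + 7*m^2 - 8*m - 7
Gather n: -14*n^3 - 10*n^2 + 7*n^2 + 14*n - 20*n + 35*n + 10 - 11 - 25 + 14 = -14*n^3 - 3*n^2 + 29*n - 12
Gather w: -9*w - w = -10*w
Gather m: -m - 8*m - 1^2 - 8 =-9*m - 9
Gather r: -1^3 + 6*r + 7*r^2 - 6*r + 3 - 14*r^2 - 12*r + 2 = -7*r^2 - 12*r + 4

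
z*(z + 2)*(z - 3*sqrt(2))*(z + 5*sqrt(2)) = z^4 + 2*z^3 + 2*sqrt(2)*z^3 - 30*z^2 + 4*sqrt(2)*z^2 - 60*z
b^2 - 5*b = b*(b - 5)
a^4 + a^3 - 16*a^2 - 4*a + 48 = (a - 3)*(a - 2)*(a + 2)*(a + 4)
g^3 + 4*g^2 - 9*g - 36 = (g - 3)*(g + 3)*(g + 4)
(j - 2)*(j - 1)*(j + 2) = j^3 - j^2 - 4*j + 4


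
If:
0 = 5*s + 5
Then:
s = -1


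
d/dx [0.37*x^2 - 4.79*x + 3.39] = 0.74*x - 4.79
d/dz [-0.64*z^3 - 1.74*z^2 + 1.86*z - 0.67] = -1.92*z^2 - 3.48*z + 1.86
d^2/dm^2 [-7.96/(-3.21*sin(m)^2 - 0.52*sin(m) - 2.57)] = (-328.082544*sin(m)^4 - 39.860496*sin(m)^3 + 752.64188*sin(m)^2 + 90.358736*sin(m) - 127.030456)/(3.21*sin(m)^2 + 0.52*sin(m) + 2.57)^3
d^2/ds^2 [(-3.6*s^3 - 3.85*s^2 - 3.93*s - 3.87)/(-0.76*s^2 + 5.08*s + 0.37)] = (222.098816*s^3 + 60.506952*s^2 - 80.06004*s + 188.198498)/(0.438976*s^6 - 8.802624*s^5 + 58.197456*s^4 - 122.525536*s^3 - 28.332972*s^2 - 2.086356*s - 0.050653)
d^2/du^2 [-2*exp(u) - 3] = -2*exp(u)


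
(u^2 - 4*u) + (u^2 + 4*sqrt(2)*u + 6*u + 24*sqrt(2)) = 2*u^2 + 2*u + 4*sqrt(2)*u + 24*sqrt(2)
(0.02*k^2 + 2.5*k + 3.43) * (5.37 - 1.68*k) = -0.0336*k^3 - 4.0926*k^2 + 7.6626*k + 18.4191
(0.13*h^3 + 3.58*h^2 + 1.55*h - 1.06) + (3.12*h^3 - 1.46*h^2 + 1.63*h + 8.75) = 3.25*h^3 + 2.12*h^2 + 3.18*h + 7.69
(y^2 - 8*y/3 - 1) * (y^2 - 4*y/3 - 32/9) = y^4 - 4*y^3 - y^2 + 292*y/27 + 32/9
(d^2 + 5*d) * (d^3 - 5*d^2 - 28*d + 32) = d^5 - 53*d^3 - 108*d^2 + 160*d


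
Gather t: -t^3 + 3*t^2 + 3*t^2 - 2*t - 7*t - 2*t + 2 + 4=-t^3 + 6*t^2 - 11*t + 6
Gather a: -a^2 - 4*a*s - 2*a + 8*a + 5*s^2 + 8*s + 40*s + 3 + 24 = -a^2 + a*(6 - 4*s) + 5*s^2 + 48*s + 27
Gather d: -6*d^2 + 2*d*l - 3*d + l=-6*d^2 + d*(2*l - 3) + l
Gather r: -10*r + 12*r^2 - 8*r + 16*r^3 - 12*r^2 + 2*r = 16*r^3 - 16*r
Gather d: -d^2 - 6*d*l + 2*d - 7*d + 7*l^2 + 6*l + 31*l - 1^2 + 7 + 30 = -d^2 + d*(-6*l - 5) + 7*l^2 + 37*l + 36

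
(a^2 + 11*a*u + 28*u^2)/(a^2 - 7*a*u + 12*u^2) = (a^2 + 11*a*u + 28*u^2)/(a^2 - 7*a*u + 12*u^2)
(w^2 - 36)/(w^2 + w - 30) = (w - 6)/(w - 5)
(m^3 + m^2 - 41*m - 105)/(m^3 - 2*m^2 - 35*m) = (m + 3)/m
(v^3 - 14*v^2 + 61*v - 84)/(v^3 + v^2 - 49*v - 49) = (v^2 - 7*v + 12)/(v^2 + 8*v + 7)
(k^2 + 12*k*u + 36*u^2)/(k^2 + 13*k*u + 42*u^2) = (k + 6*u)/(k + 7*u)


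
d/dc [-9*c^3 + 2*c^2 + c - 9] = -27*c^2 + 4*c + 1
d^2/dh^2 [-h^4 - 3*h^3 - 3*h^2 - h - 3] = -12*h^2 - 18*h - 6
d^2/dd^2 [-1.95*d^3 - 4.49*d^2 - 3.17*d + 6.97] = -11.7*d - 8.98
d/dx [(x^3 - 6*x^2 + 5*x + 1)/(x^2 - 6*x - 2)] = (x^4 - 12*x^3 + 25*x^2 + 22*x - 4)/(x^4 - 12*x^3 + 32*x^2 + 24*x + 4)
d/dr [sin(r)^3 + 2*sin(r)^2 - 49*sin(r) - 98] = (3*sin(r)^2 + 4*sin(r) - 49)*cos(r)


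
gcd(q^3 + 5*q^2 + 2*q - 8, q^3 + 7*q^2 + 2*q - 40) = q + 4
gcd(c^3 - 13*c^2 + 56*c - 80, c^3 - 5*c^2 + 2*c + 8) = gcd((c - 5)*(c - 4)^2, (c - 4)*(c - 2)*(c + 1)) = c - 4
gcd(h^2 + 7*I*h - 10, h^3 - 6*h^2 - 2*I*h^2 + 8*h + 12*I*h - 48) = h + 2*I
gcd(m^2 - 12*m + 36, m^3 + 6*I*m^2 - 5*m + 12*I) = 1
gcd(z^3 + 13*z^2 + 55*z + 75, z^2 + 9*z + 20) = z + 5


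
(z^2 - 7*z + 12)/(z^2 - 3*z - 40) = (-z^2 + 7*z - 12)/(-z^2 + 3*z + 40)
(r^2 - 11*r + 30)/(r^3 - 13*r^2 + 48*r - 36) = (r - 5)/(r^2 - 7*r + 6)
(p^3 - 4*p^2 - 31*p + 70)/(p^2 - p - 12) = (-p^3 + 4*p^2 + 31*p - 70)/(-p^2 + p + 12)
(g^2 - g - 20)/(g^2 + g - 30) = (g + 4)/(g + 6)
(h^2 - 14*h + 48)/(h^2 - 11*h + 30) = (h - 8)/(h - 5)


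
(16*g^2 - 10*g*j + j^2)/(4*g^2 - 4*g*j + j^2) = (8*g - j)/(2*g - j)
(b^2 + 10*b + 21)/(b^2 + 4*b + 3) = (b + 7)/(b + 1)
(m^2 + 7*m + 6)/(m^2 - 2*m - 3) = (m + 6)/(m - 3)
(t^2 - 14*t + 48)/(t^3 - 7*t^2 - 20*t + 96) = (t - 6)/(t^2 + t - 12)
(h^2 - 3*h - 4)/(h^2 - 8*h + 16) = (h + 1)/(h - 4)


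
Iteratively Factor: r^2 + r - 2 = (r - 1)*(r + 2)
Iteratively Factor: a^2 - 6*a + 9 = (a - 3)*(a - 3)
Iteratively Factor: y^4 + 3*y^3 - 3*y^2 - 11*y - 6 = (y + 3)*(y^3 - 3*y - 2) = (y + 1)*(y + 3)*(y^2 - y - 2) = (y - 2)*(y + 1)*(y + 3)*(y + 1)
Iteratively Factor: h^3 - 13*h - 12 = (h - 4)*(h^2 + 4*h + 3) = (h - 4)*(h + 3)*(h + 1)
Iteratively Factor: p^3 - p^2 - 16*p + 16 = (p - 4)*(p^2 + 3*p - 4) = (p - 4)*(p + 4)*(p - 1)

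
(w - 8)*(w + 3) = w^2 - 5*w - 24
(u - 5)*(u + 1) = u^2 - 4*u - 5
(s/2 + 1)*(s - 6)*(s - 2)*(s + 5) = s^4/2 - s^3/2 - 17*s^2 + 2*s + 60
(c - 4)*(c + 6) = c^2 + 2*c - 24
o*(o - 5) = o^2 - 5*o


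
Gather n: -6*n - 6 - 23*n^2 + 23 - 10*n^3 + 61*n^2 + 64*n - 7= -10*n^3 + 38*n^2 + 58*n + 10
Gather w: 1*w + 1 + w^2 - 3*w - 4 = w^2 - 2*w - 3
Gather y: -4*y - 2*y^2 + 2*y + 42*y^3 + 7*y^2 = 42*y^3 + 5*y^2 - 2*y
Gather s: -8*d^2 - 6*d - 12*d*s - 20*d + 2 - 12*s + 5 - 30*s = -8*d^2 - 26*d + s*(-12*d - 42) + 7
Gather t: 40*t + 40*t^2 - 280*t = 40*t^2 - 240*t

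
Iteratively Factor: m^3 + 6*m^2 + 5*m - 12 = (m + 3)*(m^2 + 3*m - 4) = (m + 3)*(m + 4)*(m - 1)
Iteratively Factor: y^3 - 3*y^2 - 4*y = (y - 4)*(y^2 + y) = (y - 4)*(y + 1)*(y)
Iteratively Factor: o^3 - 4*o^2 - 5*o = (o - 5)*(o^2 + o) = (o - 5)*(o + 1)*(o)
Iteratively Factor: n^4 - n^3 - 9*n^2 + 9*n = (n - 1)*(n^3 - 9*n) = n*(n - 1)*(n^2 - 9) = n*(n - 3)*(n - 1)*(n + 3)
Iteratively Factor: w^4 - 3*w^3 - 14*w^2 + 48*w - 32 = (w - 4)*(w^3 + w^2 - 10*w + 8) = (w - 4)*(w - 1)*(w^2 + 2*w - 8) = (w - 4)*(w - 1)*(w + 4)*(w - 2)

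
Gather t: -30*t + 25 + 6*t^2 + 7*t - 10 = 6*t^2 - 23*t + 15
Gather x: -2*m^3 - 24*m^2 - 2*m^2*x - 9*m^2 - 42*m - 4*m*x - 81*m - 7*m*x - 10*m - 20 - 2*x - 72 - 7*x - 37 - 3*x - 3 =-2*m^3 - 33*m^2 - 133*m + x*(-2*m^2 - 11*m - 12) - 132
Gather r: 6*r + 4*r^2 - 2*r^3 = -2*r^3 + 4*r^2 + 6*r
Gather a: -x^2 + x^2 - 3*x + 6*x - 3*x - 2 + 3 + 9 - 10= 0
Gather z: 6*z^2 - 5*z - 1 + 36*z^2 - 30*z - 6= 42*z^2 - 35*z - 7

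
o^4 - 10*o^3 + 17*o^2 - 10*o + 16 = (o - 8)*(o - 2)*(o - I)*(o + I)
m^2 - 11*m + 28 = (m - 7)*(m - 4)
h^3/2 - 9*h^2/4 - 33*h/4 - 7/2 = (h/2 + 1)*(h - 7)*(h + 1/2)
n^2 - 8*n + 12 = (n - 6)*(n - 2)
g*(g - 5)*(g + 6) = g^3 + g^2 - 30*g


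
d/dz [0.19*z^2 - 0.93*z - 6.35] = 0.38*z - 0.93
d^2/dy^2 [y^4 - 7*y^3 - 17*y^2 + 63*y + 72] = 12*y^2 - 42*y - 34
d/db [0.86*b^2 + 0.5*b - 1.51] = 1.72*b + 0.5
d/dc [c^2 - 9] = 2*c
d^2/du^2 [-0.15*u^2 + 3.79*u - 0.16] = -0.300000000000000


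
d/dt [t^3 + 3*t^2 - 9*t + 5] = 3*t^2 + 6*t - 9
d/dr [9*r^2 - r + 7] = 18*r - 1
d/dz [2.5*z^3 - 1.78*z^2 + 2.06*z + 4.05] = 7.5*z^2 - 3.56*z + 2.06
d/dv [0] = 0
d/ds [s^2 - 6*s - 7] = 2*s - 6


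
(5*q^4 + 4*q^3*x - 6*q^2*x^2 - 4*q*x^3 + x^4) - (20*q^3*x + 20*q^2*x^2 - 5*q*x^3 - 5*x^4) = 5*q^4 - 16*q^3*x - 26*q^2*x^2 + q*x^3 + 6*x^4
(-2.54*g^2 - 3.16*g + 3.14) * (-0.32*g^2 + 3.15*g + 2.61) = 0.8128*g^4 - 6.9898*g^3 - 17.5882*g^2 + 1.6434*g + 8.1954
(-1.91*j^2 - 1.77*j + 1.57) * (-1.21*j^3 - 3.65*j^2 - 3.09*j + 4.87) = 2.3111*j^5 + 9.1132*j^4 + 10.4627*j^3 - 9.5629*j^2 - 13.4712*j + 7.6459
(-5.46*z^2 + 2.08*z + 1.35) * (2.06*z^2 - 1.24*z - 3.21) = -11.2476*z^4 + 11.0552*z^3 + 17.7284*z^2 - 8.3508*z - 4.3335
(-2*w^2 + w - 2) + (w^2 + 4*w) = -w^2 + 5*w - 2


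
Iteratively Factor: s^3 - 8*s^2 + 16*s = (s - 4)*(s^2 - 4*s) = s*(s - 4)*(s - 4)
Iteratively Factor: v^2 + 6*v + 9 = (v + 3)*(v + 3)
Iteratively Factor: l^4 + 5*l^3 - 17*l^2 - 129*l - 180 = (l + 3)*(l^3 + 2*l^2 - 23*l - 60) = (l + 3)*(l + 4)*(l^2 - 2*l - 15) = (l + 3)^2*(l + 4)*(l - 5)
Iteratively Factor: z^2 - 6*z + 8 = (z - 4)*(z - 2)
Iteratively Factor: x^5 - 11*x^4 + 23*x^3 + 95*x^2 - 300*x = (x - 5)*(x^4 - 6*x^3 - 7*x^2 + 60*x) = (x - 5)*(x + 3)*(x^3 - 9*x^2 + 20*x) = (x - 5)*(x - 4)*(x + 3)*(x^2 - 5*x) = x*(x - 5)*(x - 4)*(x + 3)*(x - 5)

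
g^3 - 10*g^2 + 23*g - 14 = (g - 7)*(g - 2)*(g - 1)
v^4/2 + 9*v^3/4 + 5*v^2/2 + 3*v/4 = v*(v/2 + 1/2)*(v + 1/2)*(v + 3)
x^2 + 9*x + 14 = (x + 2)*(x + 7)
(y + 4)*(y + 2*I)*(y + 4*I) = y^3 + 4*y^2 + 6*I*y^2 - 8*y + 24*I*y - 32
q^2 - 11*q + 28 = (q - 7)*(q - 4)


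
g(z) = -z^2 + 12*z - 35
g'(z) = 12 - 2*z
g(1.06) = -23.40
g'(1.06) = 9.88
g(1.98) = -15.16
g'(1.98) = 8.04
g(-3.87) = -96.42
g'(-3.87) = 19.74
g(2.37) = -12.18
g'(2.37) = 7.26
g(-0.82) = -45.51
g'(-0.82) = 13.64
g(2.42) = -11.82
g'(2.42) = 7.16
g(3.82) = -3.75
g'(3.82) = 4.36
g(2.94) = -8.36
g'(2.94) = 6.12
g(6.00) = 1.00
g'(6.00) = 0.00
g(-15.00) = -440.00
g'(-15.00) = 42.00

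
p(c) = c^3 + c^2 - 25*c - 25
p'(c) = 3*c^2 + 2*c - 25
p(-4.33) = 20.82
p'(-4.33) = 22.59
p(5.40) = 26.62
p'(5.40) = 73.28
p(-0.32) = -16.93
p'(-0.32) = -25.33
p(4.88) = -6.97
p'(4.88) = 56.20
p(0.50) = -37.12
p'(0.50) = -23.25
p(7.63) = 286.66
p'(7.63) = 164.91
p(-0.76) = -5.86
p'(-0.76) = -24.79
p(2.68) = -65.57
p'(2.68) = 1.91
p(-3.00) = 32.00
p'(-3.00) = -4.00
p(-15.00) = -2800.00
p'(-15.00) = 620.00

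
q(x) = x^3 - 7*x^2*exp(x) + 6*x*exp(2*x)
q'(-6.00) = 107.58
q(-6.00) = -216.62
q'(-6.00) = 107.58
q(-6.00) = -216.62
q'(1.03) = 86.04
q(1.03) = 28.78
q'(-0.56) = 3.93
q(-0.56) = -2.53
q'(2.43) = 3698.27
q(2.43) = 1426.01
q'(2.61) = 5776.80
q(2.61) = 2265.38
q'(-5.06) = 76.12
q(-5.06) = -130.69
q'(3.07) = 17561.25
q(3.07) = 7155.59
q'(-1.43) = 6.86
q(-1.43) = -6.84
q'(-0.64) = 3.97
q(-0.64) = -2.84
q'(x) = -7*x^2*exp(x) + 3*x^2 + 12*x*exp(2*x) - 14*x*exp(x) + 6*exp(2*x)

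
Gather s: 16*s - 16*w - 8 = 16*s - 16*w - 8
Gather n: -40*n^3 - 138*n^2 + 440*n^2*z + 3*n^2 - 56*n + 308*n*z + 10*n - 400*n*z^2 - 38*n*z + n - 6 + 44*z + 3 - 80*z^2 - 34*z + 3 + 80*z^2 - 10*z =-40*n^3 + n^2*(440*z - 135) + n*(-400*z^2 + 270*z - 45)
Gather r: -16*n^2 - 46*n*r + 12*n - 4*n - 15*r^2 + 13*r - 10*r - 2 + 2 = -16*n^2 + 8*n - 15*r^2 + r*(3 - 46*n)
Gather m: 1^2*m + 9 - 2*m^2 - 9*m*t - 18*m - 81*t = -2*m^2 + m*(-9*t - 17) - 81*t + 9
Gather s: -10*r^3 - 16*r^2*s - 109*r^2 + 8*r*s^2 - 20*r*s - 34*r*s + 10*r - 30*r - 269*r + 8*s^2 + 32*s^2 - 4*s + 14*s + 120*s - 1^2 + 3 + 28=-10*r^3 - 109*r^2 - 289*r + s^2*(8*r + 40) + s*(-16*r^2 - 54*r + 130) + 30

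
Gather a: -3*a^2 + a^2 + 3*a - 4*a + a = -2*a^2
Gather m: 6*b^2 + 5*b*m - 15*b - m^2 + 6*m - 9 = 6*b^2 - 15*b - m^2 + m*(5*b + 6) - 9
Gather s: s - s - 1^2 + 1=0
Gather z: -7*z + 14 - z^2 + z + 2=-z^2 - 6*z + 16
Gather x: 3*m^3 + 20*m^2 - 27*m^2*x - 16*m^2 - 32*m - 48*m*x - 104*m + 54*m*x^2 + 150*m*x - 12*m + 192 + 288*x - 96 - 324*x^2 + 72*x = 3*m^3 + 4*m^2 - 148*m + x^2*(54*m - 324) + x*(-27*m^2 + 102*m + 360) + 96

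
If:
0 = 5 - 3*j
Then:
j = 5/3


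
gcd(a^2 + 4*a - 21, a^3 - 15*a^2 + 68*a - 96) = a - 3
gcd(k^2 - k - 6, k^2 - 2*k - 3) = k - 3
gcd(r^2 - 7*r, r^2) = r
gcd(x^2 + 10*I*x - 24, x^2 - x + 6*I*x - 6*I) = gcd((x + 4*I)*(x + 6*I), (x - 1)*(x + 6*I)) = x + 6*I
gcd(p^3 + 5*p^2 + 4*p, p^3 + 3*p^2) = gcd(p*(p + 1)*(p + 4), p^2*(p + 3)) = p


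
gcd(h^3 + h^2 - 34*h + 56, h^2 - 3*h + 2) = h - 2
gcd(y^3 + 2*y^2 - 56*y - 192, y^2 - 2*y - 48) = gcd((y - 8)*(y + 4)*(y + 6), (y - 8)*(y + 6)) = y^2 - 2*y - 48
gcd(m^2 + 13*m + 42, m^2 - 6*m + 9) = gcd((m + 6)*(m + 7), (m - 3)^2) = 1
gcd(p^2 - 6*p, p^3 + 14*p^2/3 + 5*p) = p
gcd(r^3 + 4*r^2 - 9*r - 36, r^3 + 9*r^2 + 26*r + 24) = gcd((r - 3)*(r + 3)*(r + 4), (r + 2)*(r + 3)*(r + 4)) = r^2 + 7*r + 12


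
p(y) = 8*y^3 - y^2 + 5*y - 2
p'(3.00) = 215.00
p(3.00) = 220.00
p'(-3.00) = 227.00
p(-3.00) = -242.00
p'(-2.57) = 168.66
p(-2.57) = -157.25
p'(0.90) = 22.64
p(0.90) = 7.52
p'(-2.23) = 128.81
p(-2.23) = -106.84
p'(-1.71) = 78.60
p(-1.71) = -53.48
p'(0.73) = 16.33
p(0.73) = 4.23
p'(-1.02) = 32.01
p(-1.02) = -16.63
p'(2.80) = 187.56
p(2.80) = 179.78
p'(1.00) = 27.00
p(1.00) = 10.00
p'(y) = 24*y^2 - 2*y + 5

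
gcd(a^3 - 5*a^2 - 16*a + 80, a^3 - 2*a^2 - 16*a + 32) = a^2 - 16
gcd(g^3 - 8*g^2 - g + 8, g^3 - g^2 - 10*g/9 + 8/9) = g + 1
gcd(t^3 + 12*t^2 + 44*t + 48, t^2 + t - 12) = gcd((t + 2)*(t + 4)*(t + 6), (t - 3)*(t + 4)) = t + 4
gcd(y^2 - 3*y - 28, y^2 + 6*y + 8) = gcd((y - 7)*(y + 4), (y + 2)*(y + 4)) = y + 4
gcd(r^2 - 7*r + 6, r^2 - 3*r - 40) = 1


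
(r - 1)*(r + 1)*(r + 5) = r^3 + 5*r^2 - r - 5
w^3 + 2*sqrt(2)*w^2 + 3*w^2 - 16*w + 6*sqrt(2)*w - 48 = (w + 3)*(w - 2*sqrt(2))*(w + 4*sqrt(2))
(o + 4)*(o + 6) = o^2 + 10*o + 24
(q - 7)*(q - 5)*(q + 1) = q^3 - 11*q^2 + 23*q + 35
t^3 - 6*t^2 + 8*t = t*(t - 4)*(t - 2)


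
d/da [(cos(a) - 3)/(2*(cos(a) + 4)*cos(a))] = (sin(a) - 12*sin(a)/cos(a)^2 - 6*tan(a))/(2*(cos(a) + 4)^2)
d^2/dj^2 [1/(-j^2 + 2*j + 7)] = 2*(-j^2 + 2*j + 4*(j - 1)^2 + 7)/(-j^2 + 2*j + 7)^3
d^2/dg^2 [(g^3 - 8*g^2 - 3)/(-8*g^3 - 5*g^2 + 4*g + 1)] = 2*(552*g^6 - 96*g^5 + 1872*g^4 + 1547*g^3 + 45*g^2 - 111*g + 71)/(512*g^9 + 960*g^8 - 168*g^7 - 1027*g^6 - 156*g^5 + 357*g^4 + 80*g^3 - 33*g^2 - 12*g - 1)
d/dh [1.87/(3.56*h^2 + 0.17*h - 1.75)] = (-13.3144*h - 0.3179)/(3.56*h^2 + 0.17*h - 1.75)^2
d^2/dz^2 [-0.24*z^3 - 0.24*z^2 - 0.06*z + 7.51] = -1.44*z - 0.48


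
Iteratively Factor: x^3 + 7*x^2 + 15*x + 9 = (x + 3)*(x^2 + 4*x + 3) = (x + 1)*(x + 3)*(x + 3)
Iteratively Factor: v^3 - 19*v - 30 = (v + 2)*(v^2 - 2*v - 15) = (v - 5)*(v + 2)*(v + 3)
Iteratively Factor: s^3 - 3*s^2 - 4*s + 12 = (s + 2)*(s^2 - 5*s + 6) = (s - 3)*(s + 2)*(s - 2)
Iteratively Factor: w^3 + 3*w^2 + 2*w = (w + 1)*(w^2 + 2*w) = (w + 1)*(w + 2)*(w)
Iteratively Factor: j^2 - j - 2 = (j + 1)*(j - 2)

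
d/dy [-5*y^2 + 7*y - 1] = 7 - 10*y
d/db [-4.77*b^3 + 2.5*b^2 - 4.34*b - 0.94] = -14.31*b^2 + 5.0*b - 4.34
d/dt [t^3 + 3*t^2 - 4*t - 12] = 3*t^2 + 6*t - 4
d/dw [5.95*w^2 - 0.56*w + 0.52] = 11.9*w - 0.56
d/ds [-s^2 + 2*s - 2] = 2 - 2*s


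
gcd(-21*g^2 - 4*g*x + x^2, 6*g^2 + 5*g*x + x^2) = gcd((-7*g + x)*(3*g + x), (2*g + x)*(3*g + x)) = 3*g + x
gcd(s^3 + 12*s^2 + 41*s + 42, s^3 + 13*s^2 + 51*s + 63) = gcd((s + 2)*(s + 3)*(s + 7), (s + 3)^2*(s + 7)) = s^2 + 10*s + 21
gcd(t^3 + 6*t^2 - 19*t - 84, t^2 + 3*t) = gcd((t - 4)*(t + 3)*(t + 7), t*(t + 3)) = t + 3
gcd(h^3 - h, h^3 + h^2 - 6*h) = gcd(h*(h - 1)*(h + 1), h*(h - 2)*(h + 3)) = h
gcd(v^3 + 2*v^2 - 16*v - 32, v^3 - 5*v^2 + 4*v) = v - 4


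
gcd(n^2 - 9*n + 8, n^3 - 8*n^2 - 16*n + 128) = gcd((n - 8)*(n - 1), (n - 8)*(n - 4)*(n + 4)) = n - 8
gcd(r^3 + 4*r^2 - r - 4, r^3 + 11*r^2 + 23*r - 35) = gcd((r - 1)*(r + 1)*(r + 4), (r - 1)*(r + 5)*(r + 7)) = r - 1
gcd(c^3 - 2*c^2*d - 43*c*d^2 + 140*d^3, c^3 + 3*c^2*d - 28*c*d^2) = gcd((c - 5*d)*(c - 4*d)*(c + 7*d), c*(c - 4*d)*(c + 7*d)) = c^2 + 3*c*d - 28*d^2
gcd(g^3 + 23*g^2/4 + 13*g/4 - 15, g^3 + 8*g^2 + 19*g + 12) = g^2 + 7*g + 12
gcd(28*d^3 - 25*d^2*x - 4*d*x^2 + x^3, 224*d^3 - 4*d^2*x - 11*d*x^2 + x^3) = -28*d^2 - 3*d*x + x^2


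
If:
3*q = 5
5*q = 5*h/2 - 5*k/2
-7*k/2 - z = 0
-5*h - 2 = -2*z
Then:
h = 16/9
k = -14/9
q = 5/3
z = 49/9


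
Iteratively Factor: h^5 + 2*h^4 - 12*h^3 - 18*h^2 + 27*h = (h - 3)*(h^4 + 5*h^3 + 3*h^2 - 9*h) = h*(h - 3)*(h^3 + 5*h^2 + 3*h - 9) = h*(h - 3)*(h + 3)*(h^2 + 2*h - 3) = h*(h - 3)*(h + 3)^2*(h - 1)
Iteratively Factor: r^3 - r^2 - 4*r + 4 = (r + 2)*(r^2 - 3*r + 2) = (r - 1)*(r + 2)*(r - 2)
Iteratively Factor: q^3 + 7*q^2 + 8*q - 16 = (q - 1)*(q^2 + 8*q + 16) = (q - 1)*(q + 4)*(q + 4)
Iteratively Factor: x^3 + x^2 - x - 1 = (x + 1)*(x^2 - 1) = (x + 1)^2*(x - 1)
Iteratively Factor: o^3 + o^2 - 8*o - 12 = (o + 2)*(o^2 - o - 6) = (o + 2)^2*(o - 3)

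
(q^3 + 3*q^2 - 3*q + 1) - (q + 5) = q^3 + 3*q^2 - 4*q - 4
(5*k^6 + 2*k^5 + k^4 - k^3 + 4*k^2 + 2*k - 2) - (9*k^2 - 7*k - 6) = 5*k^6 + 2*k^5 + k^4 - k^3 - 5*k^2 + 9*k + 4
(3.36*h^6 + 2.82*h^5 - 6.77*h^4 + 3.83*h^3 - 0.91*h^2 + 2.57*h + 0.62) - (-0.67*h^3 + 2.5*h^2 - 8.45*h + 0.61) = 3.36*h^6 + 2.82*h^5 - 6.77*h^4 + 4.5*h^3 - 3.41*h^2 + 11.02*h + 0.01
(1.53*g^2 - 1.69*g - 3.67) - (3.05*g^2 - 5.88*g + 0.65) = -1.52*g^2 + 4.19*g - 4.32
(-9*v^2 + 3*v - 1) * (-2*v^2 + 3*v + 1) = 18*v^4 - 33*v^3 + 2*v^2 - 1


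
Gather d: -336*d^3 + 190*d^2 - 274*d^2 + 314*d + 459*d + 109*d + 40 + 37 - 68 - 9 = -336*d^3 - 84*d^2 + 882*d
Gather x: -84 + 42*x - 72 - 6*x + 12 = 36*x - 144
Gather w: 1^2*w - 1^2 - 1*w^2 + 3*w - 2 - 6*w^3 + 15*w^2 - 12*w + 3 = -6*w^3 + 14*w^2 - 8*w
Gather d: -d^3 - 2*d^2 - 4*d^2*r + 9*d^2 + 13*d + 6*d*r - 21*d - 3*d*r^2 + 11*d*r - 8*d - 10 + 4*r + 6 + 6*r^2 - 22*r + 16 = -d^3 + d^2*(7 - 4*r) + d*(-3*r^2 + 17*r - 16) + 6*r^2 - 18*r + 12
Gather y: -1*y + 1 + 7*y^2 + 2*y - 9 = 7*y^2 + y - 8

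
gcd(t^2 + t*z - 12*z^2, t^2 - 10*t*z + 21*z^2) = -t + 3*z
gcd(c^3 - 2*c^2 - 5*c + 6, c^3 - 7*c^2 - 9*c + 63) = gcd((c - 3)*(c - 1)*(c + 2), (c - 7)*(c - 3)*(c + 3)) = c - 3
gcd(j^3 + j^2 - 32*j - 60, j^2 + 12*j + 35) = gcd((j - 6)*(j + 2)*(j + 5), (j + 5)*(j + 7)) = j + 5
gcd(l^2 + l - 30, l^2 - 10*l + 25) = l - 5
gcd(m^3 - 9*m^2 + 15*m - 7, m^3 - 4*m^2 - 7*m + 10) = m - 1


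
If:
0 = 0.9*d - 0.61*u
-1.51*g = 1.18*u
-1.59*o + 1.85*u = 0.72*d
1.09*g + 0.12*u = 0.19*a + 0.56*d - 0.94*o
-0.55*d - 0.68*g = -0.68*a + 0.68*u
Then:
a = 0.00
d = 0.00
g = 0.00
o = 0.00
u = 0.00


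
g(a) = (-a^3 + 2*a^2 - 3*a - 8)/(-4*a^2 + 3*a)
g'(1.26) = -10.31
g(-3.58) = -1.20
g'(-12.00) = 0.25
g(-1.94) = -0.61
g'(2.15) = -0.80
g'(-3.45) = 0.29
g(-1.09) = 0.13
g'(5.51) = 0.20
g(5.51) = 1.25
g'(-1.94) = 0.52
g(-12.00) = -3.34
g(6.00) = 1.35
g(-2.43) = -0.82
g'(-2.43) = 0.39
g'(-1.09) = 1.55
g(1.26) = 4.13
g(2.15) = 1.26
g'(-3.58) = 0.29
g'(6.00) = 0.21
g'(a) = (8*a - 3)*(-a^3 + 2*a^2 - 3*a - 8)/(-4*a^2 + 3*a)^2 + (-3*a^2 + 4*a - 3)/(-4*a^2 + 3*a) = 2*(2*a^4 - 3*a^3 - 3*a^2 - 32*a + 12)/(a^2*(16*a^2 - 24*a + 9))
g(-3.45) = -1.16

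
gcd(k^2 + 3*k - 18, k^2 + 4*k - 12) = k + 6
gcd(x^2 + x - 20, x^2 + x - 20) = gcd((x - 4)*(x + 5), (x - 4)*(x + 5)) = x^2 + x - 20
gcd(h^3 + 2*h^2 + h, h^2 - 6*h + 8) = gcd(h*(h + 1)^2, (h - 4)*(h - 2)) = 1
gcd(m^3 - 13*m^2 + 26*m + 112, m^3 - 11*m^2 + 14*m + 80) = m^2 - 6*m - 16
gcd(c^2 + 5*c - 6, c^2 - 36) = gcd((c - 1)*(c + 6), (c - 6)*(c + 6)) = c + 6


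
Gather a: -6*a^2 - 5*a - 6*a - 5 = -6*a^2 - 11*a - 5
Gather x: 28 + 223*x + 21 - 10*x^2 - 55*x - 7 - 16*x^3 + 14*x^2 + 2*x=-16*x^3 + 4*x^2 + 170*x + 42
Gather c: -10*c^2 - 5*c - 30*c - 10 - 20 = -10*c^2 - 35*c - 30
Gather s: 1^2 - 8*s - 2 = -8*s - 1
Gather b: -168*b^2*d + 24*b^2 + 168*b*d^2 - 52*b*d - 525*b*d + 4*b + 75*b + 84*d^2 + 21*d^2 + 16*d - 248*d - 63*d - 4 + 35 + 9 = b^2*(24 - 168*d) + b*(168*d^2 - 577*d + 79) + 105*d^2 - 295*d + 40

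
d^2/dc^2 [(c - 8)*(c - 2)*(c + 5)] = 6*c - 10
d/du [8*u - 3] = 8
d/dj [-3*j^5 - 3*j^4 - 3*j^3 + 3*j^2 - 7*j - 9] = -15*j^4 - 12*j^3 - 9*j^2 + 6*j - 7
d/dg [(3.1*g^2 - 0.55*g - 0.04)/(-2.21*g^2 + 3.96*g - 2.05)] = (11.0605*g^2 - 12.8868*g + 1.2859)/(4.8841*g^4 - 17.5032*g^3 + 24.7426*g^2 - 16.236*g + 4.2025)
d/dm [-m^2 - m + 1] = -2*m - 1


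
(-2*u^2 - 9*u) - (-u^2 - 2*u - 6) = -u^2 - 7*u + 6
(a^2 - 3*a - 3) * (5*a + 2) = 5*a^3 - 13*a^2 - 21*a - 6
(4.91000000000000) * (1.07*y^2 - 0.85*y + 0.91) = 5.2537*y^2 - 4.1735*y + 4.4681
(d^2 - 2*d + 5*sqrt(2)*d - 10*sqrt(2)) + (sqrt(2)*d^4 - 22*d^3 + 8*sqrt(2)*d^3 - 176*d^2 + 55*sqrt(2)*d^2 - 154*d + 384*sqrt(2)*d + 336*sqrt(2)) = sqrt(2)*d^4 - 22*d^3 + 8*sqrt(2)*d^3 - 175*d^2 + 55*sqrt(2)*d^2 - 156*d + 389*sqrt(2)*d + 326*sqrt(2)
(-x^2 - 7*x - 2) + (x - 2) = -x^2 - 6*x - 4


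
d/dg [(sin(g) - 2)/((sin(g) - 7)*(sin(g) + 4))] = (4*sin(g) + cos(g)^2 - 35)*cos(g)/((sin(g) - 7)^2*(sin(g) + 4)^2)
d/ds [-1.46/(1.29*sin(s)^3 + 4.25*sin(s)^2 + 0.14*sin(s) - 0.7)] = (5.6502*sin(s)^2 + 12.41*sin(s) + 0.2044)*cos(s)/(1.29*sin(s)^3 + 4.25*sin(s)^2 + 0.14*sin(s) - 0.7)^2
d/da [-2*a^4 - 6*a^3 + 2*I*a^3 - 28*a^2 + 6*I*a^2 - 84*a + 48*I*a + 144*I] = -8*a^3 + a^2*(-18 + 6*I) + a*(-56 + 12*I) - 84 + 48*I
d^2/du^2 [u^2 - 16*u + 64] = 2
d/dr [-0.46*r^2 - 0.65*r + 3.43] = -0.92*r - 0.65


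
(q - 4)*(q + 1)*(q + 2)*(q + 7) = q^4 + 6*q^3 - 17*q^2 - 78*q - 56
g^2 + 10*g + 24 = (g + 4)*(g + 6)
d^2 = d^2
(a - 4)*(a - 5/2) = a^2 - 13*a/2 + 10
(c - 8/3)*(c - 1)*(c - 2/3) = c^3 - 13*c^2/3 + 46*c/9 - 16/9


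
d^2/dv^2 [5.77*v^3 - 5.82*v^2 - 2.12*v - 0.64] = 34.62*v - 11.64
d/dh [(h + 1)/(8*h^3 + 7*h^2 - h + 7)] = (8*h^3 + 7*h^2 - h - (h + 1)*(24*h^2 + 14*h - 1) + 7)/(8*h^3 + 7*h^2 - h + 7)^2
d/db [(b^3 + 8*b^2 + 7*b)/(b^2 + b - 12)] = (b^4 + 2*b^3 - 35*b^2 - 192*b - 84)/(b^4 + 2*b^3 - 23*b^2 - 24*b + 144)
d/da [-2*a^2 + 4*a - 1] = 4 - 4*a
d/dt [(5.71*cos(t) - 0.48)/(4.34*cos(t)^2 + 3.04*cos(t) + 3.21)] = (24.7814*cos(t)^2 - 4.1664*cos(t) - 19.7883)*sin(t)/(18.8356*cos(t)^4 + 26.3872*cos(t)^3 + 37.1044*cos(t)^2 + 19.5168*cos(t) + 10.3041)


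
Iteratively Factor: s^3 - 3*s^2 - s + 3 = (s - 3)*(s^2 - 1) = (s - 3)*(s - 1)*(s + 1)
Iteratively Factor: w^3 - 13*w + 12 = (w + 4)*(w^2 - 4*w + 3) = (w - 1)*(w + 4)*(w - 3)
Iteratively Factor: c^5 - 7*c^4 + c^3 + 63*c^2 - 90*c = (c - 5)*(c^4 - 2*c^3 - 9*c^2 + 18*c) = (c - 5)*(c - 2)*(c^3 - 9*c) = c*(c - 5)*(c - 2)*(c^2 - 9) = c*(c - 5)*(c - 2)*(c + 3)*(c - 3)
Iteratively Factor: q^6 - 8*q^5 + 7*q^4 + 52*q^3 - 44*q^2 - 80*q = (q - 5)*(q^5 - 3*q^4 - 8*q^3 + 12*q^2 + 16*q) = q*(q - 5)*(q^4 - 3*q^3 - 8*q^2 + 12*q + 16) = q*(q - 5)*(q - 4)*(q^3 + q^2 - 4*q - 4) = q*(q - 5)*(q - 4)*(q + 2)*(q^2 - q - 2) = q*(q - 5)*(q - 4)*(q - 2)*(q + 2)*(q + 1)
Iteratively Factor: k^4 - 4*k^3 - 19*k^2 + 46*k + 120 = (k - 4)*(k^3 - 19*k - 30) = (k - 4)*(k + 3)*(k^2 - 3*k - 10) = (k - 5)*(k - 4)*(k + 3)*(k + 2)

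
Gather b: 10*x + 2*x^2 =2*x^2 + 10*x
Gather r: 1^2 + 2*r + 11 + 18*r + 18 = 20*r + 30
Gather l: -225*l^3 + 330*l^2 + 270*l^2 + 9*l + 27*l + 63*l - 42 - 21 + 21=-225*l^3 + 600*l^2 + 99*l - 42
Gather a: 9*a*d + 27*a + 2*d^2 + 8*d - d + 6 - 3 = a*(9*d + 27) + 2*d^2 + 7*d + 3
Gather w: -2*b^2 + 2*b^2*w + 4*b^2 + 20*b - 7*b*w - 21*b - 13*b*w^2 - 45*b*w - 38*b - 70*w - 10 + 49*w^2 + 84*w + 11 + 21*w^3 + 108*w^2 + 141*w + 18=2*b^2 - 39*b + 21*w^3 + w^2*(157 - 13*b) + w*(2*b^2 - 52*b + 155) + 19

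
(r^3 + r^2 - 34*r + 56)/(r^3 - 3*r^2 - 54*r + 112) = (r - 4)/(r - 8)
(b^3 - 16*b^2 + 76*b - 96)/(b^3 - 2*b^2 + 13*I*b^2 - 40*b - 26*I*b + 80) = (b^2 - 14*b + 48)/(b^2 + 13*I*b - 40)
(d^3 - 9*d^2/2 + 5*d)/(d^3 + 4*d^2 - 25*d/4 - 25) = 2*d*(d - 2)/(2*d^2 + 13*d + 20)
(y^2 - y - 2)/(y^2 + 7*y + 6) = (y - 2)/(y + 6)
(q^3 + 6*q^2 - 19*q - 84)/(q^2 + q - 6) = (q^2 + 3*q - 28)/(q - 2)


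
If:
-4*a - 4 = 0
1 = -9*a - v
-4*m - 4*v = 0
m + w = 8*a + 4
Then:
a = -1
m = -8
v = 8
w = 4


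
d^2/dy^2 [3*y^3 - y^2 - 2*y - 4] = 18*y - 2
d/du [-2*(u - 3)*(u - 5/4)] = 17/2 - 4*u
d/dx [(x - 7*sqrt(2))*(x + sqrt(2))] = 2*x - 6*sqrt(2)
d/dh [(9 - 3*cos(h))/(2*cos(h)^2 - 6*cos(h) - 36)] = 3*(sin(h)^2 + 6*cos(h) - 28)*sin(h)/(2*(sin(h)^2 + 3*cos(h) + 17)^2)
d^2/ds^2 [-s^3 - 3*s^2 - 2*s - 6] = -6*s - 6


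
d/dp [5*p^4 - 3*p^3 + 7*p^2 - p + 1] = 20*p^3 - 9*p^2 + 14*p - 1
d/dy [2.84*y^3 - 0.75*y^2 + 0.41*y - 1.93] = 8.52*y^2 - 1.5*y + 0.41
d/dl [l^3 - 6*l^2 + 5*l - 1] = 3*l^2 - 12*l + 5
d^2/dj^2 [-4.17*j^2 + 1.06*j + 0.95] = -8.34000000000000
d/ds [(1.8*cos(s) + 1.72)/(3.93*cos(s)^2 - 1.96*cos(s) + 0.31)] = (7.074*cos(s)^2 + 13.5192*cos(s) - 3.9292)*sin(s)/(15.4449*cos(s)^4 - 15.4056*cos(s)^3 + 6.2782*cos(s)^2 - 1.2152*cos(s) + 0.0961)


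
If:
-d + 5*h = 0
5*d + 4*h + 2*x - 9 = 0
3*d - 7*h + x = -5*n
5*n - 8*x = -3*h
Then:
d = 405/251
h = 81/251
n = -603/1255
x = -45/251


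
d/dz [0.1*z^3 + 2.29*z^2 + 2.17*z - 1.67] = 0.3*z^2 + 4.58*z + 2.17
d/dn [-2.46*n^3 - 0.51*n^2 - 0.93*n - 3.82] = -7.38*n^2 - 1.02*n - 0.93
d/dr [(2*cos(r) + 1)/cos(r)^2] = 2*(cos(r) + 1)*sin(r)/cos(r)^3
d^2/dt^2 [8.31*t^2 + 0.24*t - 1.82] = 16.6200000000000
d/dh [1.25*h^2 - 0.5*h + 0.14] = 2.5*h - 0.5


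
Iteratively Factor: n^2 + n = (n)*(n + 1)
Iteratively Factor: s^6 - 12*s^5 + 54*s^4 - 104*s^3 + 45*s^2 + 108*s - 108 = (s + 1)*(s^5 - 13*s^4 + 67*s^3 - 171*s^2 + 216*s - 108) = (s - 3)*(s + 1)*(s^4 - 10*s^3 + 37*s^2 - 60*s + 36) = (s - 3)^2*(s + 1)*(s^3 - 7*s^2 + 16*s - 12) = (s - 3)^3*(s + 1)*(s^2 - 4*s + 4) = (s - 3)^3*(s - 2)*(s + 1)*(s - 2)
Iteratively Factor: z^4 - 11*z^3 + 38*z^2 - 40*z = (z - 5)*(z^3 - 6*z^2 + 8*z) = z*(z - 5)*(z^2 - 6*z + 8) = z*(z - 5)*(z - 4)*(z - 2)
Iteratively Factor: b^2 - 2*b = (b)*(b - 2)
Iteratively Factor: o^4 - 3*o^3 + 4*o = (o - 2)*(o^3 - o^2 - 2*o) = o*(o - 2)*(o^2 - o - 2) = o*(o - 2)*(o + 1)*(o - 2)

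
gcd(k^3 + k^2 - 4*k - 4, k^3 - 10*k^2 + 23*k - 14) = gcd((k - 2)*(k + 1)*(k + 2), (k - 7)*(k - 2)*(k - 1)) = k - 2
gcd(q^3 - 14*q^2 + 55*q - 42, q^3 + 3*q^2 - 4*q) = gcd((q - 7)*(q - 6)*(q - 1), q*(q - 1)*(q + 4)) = q - 1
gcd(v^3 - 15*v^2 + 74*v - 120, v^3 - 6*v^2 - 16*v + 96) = v^2 - 10*v + 24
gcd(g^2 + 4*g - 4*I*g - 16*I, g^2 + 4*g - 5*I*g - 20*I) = g + 4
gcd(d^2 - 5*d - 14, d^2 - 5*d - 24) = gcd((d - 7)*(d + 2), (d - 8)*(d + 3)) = 1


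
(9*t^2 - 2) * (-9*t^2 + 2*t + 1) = -81*t^4 + 18*t^3 + 27*t^2 - 4*t - 2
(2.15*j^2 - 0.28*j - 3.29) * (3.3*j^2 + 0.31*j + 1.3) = 7.095*j^4 - 0.2575*j^3 - 8.1488*j^2 - 1.3839*j - 4.277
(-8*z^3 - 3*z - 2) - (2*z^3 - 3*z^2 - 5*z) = -10*z^3 + 3*z^2 + 2*z - 2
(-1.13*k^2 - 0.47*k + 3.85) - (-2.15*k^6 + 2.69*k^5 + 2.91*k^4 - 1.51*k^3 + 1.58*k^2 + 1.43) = 2.15*k^6 - 2.69*k^5 - 2.91*k^4 + 1.51*k^3 - 2.71*k^2 - 0.47*k + 2.42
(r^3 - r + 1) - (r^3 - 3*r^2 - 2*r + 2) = 3*r^2 + r - 1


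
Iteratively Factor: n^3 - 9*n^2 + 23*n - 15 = (n - 5)*(n^2 - 4*n + 3) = (n - 5)*(n - 1)*(n - 3)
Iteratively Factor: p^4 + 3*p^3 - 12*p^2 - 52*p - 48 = (p - 4)*(p^3 + 7*p^2 + 16*p + 12) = (p - 4)*(p + 2)*(p^2 + 5*p + 6) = (p - 4)*(p + 2)^2*(p + 3)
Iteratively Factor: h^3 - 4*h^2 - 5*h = (h + 1)*(h^2 - 5*h) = h*(h + 1)*(h - 5)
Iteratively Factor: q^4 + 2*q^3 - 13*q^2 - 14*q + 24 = (q - 3)*(q^3 + 5*q^2 + 2*q - 8) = (q - 3)*(q + 4)*(q^2 + q - 2) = (q - 3)*(q + 2)*(q + 4)*(q - 1)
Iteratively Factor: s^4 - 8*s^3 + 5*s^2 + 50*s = (s - 5)*(s^3 - 3*s^2 - 10*s) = (s - 5)*(s + 2)*(s^2 - 5*s) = s*(s - 5)*(s + 2)*(s - 5)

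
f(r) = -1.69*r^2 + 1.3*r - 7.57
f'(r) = 1.3 - 3.38*r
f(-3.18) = -28.79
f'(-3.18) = 12.05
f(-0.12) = -7.75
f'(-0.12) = 1.71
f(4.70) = -38.79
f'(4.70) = -14.59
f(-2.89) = -25.44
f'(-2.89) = 11.07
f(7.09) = -83.31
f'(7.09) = -22.66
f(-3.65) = -34.83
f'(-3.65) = 13.64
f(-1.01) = -10.61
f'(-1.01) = 4.71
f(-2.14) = -18.09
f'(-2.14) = 8.53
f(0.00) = -7.57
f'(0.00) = 1.30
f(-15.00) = -407.32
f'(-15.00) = 52.00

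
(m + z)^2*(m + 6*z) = m^3 + 8*m^2*z + 13*m*z^2 + 6*z^3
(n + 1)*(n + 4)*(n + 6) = n^3 + 11*n^2 + 34*n + 24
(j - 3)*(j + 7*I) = j^2 - 3*j + 7*I*j - 21*I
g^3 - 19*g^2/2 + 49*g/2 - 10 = (g - 5)*(g - 4)*(g - 1/2)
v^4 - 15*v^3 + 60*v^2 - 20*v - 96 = (v - 8)*(v - 6)*(v - 2)*(v + 1)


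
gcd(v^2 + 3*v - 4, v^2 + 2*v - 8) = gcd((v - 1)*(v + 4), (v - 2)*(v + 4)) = v + 4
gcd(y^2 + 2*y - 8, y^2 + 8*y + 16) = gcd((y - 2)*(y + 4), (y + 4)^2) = y + 4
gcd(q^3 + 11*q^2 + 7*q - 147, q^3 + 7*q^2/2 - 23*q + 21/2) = q^2 + 4*q - 21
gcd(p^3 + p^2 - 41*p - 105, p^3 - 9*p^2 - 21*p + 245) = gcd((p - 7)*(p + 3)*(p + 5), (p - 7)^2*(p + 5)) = p^2 - 2*p - 35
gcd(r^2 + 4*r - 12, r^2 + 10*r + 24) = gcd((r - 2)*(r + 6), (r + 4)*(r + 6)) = r + 6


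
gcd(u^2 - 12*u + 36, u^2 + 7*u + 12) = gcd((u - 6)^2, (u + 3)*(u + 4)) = 1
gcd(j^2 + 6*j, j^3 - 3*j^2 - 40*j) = j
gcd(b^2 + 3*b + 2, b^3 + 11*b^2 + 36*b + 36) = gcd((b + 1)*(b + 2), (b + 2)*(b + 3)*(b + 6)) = b + 2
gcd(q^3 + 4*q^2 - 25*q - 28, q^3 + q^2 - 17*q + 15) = 1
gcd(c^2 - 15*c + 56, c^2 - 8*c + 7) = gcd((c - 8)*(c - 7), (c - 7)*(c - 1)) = c - 7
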